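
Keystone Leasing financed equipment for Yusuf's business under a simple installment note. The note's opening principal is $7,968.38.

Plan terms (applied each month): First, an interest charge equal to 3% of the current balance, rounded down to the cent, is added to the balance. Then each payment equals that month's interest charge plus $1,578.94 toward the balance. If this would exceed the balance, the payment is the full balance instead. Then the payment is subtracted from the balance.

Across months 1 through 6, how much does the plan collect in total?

$8,692.14

Month 1: opening $7,968.38; interest $239.05 → $8,207.43; payment $1,817.99; balance $6,389.44
Month 2: opening $6,389.44; interest $191.68 → $6,581.12; payment $1,770.62; balance $4,810.50
Month 3: opening $4,810.50; interest $144.31 → $4,954.81; payment $1,723.25; balance $3,231.56
Month 4: opening $3,231.56; interest $96.94 → $3,328.50; payment $1,675.88; balance $1,652.62
Month 5: opening $1,652.62; interest $49.57 → $1,702.19; payment $1,628.51; balance $73.68
Month 6: opening $73.68; interest $2.21 → $75.89; payment $75.89; balance $0.00
Total paid: $8,692.14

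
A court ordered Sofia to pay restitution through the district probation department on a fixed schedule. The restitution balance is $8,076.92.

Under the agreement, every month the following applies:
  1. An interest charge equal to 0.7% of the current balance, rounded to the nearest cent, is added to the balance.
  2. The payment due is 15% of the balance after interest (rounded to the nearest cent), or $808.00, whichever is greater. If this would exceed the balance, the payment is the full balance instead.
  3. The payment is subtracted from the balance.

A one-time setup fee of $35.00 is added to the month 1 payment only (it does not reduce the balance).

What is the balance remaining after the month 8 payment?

$1,147.96

Month 1: opening $8,076.92; interest $56.54 → $8,133.46; payment $1,220.02 (+ $35.00 fee); balance $6,913.44
Month 2: opening $6,913.44; interest $48.39 → $6,961.83; payment $1,044.27; balance $5,917.56
Month 3: opening $5,917.56; interest $41.42 → $5,958.98; payment $893.85; balance $5,065.13
Month 4: opening $5,065.13; interest $35.46 → $5,100.59; payment $808.00; balance $4,292.59
Month 5: opening $4,292.59; interest $30.05 → $4,322.64; payment $808.00; balance $3,514.64
Month 6: opening $3,514.64; interest $24.60 → $3,539.24; payment $808.00; balance $2,731.24
Month 7: opening $2,731.24; interest $19.12 → $2,750.36; payment $808.00; balance $1,942.36
Month 8: opening $1,942.36; interest $13.60 → $1,955.96; payment $808.00; balance $1,147.96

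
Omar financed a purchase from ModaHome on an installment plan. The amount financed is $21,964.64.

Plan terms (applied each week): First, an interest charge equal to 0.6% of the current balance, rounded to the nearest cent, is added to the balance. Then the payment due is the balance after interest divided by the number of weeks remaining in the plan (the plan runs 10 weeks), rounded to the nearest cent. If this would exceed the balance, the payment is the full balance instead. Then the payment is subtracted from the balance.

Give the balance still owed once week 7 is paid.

$6,871.18

# | Opening | Interest | Payment | End bal
1 | $21,964.64 | $131.79 | $2,209.64 | $19,886.79
2 | $19,886.79 | $119.32 | $2,222.90 | $17,783.21
3 | $17,783.21 | $106.70 | $2,236.24 | $15,653.67
4 | $15,653.67 | $93.92 | $2,249.66 | $13,497.93
5 | $13,497.93 | $80.99 | $2,263.15 | $11,315.77
6 | $11,315.77 | $67.89 | $2,276.73 | $9,106.93
7 | $9,106.93 | $54.64 | $2,290.39 | $6,871.18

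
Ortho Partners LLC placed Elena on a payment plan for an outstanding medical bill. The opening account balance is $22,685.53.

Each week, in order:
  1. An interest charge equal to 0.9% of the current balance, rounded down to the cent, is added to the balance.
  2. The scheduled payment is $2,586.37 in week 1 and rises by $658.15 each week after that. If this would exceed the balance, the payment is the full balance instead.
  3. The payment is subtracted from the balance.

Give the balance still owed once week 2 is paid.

# | Opening | Interest | Payment | End bal
1 | $22,685.53 | $204.16 | $2,586.37 | $20,303.32
2 | $20,303.32 | $182.72 | $3,244.52 | $17,241.52

$17,241.52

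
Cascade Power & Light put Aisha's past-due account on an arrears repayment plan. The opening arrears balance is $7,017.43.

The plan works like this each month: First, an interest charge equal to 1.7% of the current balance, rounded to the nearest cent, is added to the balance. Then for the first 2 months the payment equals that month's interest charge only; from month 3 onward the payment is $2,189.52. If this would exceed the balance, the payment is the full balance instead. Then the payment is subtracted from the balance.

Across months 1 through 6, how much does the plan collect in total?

$7,519.65

# | Opening | Interest | Payment | End bal
1 | $7,017.43 | $119.30 | $119.30 | $7,017.43
2 | $7,017.43 | $119.30 | $119.30 | $7,017.43
3 | $7,017.43 | $119.30 | $2,189.52 | $4,947.21
4 | $4,947.21 | $84.10 | $2,189.52 | $2,841.79
5 | $2,841.79 | $48.31 | $2,189.52 | $700.58
6 | $700.58 | $11.91 | $712.49 | $0.00
Total paid: $7,519.65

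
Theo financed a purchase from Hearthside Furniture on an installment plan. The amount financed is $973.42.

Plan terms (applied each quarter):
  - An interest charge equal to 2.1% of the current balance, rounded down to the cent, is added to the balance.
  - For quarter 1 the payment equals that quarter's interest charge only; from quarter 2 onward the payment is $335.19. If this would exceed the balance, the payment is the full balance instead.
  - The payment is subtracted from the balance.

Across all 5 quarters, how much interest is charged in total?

$61.98

Quarter 1: $973.42 +$20.44 interest = $993.86; pay $20.44 → $973.42
Quarter 2: $973.42 +$20.44 interest = $993.86; pay $335.19 → $658.67
Quarter 3: $658.67 +$13.83 interest = $672.50; pay $335.19 → $337.31
Quarter 4: $337.31 +$7.08 interest = $344.39; pay $335.19 → $9.20
Quarter 5: $9.20 +$0.19 interest = $9.39; pay $9.39 → $0.00
Total interest: $20.44 + $20.44 + $13.83 + $7.08 + $0.19 = $61.98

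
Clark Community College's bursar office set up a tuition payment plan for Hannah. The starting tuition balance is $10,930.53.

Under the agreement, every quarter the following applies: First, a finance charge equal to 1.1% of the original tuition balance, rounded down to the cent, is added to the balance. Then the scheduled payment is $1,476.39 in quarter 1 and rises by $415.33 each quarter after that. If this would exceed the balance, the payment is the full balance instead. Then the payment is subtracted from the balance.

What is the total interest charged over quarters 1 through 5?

$601.15

Quarter 1: opening $10,930.53; interest $120.23 → $11,050.76; payment $1,476.39; balance $9,574.37
Quarter 2: opening $9,574.37; interest $120.23 → $9,694.60; payment $1,891.72; balance $7,802.88
Quarter 3: opening $7,802.88; interest $120.23 → $7,923.11; payment $2,307.05; balance $5,616.06
Quarter 4: opening $5,616.06; interest $120.23 → $5,736.29; payment $2,722.38; balance $3,013.91
Quarter 5: opening $3,013.91; interest $120.23 → $3,134.14; payment $3,134.14; balance $0.00
Total interest: $120.23 + $120.23 + $120.23 + $120.23 + $120.23 = $601.15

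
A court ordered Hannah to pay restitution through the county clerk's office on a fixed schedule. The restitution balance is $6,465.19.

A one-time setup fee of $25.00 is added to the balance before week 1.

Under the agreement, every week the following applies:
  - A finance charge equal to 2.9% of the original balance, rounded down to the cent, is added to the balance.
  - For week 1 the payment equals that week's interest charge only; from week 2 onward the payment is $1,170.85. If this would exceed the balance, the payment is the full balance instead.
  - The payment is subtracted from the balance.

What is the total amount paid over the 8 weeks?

$7,990.11

Week 1: opening $6,490.19; interest $187.49 → $6,677.68; payment $187.49; balance $6,490.19
Week 2: opening $6,490.19; interest $187.49 → $6,677.68; payment $1,170.85; balance $5,506.83
Week 3: opening $5,506.83; interest $187.49 → $5,694.32; payment $1,170.85; balance $4,523.47
Week 4: opening $4,523.47; interest $187.49 → $4,710.96; payment $1,170.85; balance $3,540.11
Week 5: opening $3,540.11; interest $187.49 → $3,727.60; payment $1,170.85; balance $2,556.75
Week 6: opening $2,556.75; interest $187.49 → $2,744.24; payment $1,170.85; balance $1,573.39
Week 7: opening $1,573.39; interest $187.49 → $1,760.88; payment $1,170.85; balance $590.03
Week 8: opening $590.03; interest $187.49 → $777.52; payment $777.52; balance $0.00
Total paid: $7,990.11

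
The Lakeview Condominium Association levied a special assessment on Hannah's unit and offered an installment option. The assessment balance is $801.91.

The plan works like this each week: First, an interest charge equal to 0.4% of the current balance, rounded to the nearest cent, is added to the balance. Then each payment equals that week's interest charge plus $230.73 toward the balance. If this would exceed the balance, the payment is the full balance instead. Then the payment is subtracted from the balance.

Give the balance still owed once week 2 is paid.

# | Opening | Interest | Payment | End bal
1 | $801.91 | $3.21 | $233.94 | $571.18
2 | $571.18 | $2.28 | $233.01 | $340.45

$340.45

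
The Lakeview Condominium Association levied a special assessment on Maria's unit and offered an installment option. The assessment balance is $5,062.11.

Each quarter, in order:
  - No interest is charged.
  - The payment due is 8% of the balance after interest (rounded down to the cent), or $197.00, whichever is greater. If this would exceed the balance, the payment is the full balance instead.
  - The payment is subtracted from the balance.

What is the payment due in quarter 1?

$404.96

Quarter 1: opening $5,062.11; payment $404.96; balance $4,657.15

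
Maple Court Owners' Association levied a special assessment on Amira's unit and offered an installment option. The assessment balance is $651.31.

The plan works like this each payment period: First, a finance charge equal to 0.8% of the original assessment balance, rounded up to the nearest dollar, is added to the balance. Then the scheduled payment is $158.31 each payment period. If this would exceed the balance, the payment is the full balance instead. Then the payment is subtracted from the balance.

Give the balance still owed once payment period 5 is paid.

$0.00

# | Opening | Interest | Payment | End bal
1 | $651.31 | $6.00 | $158.31 | $499.00
2 | $499.00 | $6.00 | $158.31 | $346.69
3 | $346.69 | $6.00 | $158.31 | $194.38
4 | $194.38 | $6.00 | $158.31 | $42.07
5 | $42.07 | $6.00 | $48.07 | $0.00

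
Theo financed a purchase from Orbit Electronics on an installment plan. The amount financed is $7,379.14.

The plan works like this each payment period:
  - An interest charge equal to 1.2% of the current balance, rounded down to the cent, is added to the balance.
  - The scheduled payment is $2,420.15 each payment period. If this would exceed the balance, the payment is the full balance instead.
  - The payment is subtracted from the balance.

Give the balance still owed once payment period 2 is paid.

# | Opening | Interest | Payment | End bal
1 | $7,379.14 | $88.54 | $2,420.15 | $5,047.53
2 | $5,047.53 | $60.57 | $2,420.15 | $2,687.95

$2,687.95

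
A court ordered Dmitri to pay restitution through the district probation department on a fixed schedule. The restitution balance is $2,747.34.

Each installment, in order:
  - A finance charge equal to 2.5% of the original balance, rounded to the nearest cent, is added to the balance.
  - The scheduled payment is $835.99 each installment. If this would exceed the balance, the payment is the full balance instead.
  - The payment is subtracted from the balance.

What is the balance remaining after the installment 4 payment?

Installment 1: opening $2,747.34; interest $68.68 → $2,816.02; payment $835.99; balance $1,980.03
Installment 2: opening $1,980.03; interest $68.68 → $2,048.71; payment $835.99; balance $1,212.72
Installment 3: opening $1,212.72; interest $68.68 → $1,281.40; payment $835.99; balance $445.41
Installment 4: opening $445.41; interest $68.68 → $514.09; payment $514.09; balance $0.00

$0.00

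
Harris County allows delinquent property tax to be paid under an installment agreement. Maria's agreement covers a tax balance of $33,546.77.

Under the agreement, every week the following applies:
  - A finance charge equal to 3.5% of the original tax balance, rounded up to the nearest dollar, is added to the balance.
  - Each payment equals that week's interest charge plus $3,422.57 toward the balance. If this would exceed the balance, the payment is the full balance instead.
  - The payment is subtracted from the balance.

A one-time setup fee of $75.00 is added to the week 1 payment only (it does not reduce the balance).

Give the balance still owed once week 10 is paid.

# | Opening | Interest | Payment | Fee | End bal
1 | $33,546.77 | $1,175.00 | $4,597.57 | $75.00 | $30,124.20
2 | $30,124.20 | $1,175.00 | $4,597.57 | — | $26,701.63
3 | $26,701.63 | $1,175.00 | $4,597.57 | — | $23,279.06
4 | $23,279.06 | $1,175.00 | $4,597.57 | — | $19,856.49
5 | $19,856.49 | $1,175.00 | $4,597.57 | — | $16,433.92
6 | $16,433.92 | $1,175.00 | $4,597.57 | — | $13,011.35
7 | $13,011.35 | $1,175.00 | $4,597.57 | — | $9,588.78
8 | $9,588.78 | $1,175.00 | $4,597.57 | — | $6,166.21
9 | $6,166.21 | $1,175.00 | $4,597.57 | — | $2,743.64
10 | $2,743.64 | $1,175.00 | $3,918.64 | — | $0.00

$0.00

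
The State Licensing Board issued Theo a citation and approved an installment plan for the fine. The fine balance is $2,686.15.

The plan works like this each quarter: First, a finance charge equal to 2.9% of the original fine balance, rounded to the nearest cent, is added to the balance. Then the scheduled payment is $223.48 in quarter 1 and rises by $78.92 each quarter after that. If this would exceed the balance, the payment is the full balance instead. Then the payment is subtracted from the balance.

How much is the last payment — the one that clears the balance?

$87.67

# | Opening | Interest | Payment | End bal
1 | $2,686.15 | $77.90 | $223.48 | $2,540.57
2 | $2,540.57 | $77.90 | $302.40 | $2,316.07
3 | $2,316.07 | $77.90 | $381.32 | $2,012.65
4 | $2,012.65 | $77.90 | $460.24 | $1,630.31
5 | $1,630.31 | $77.90 | $539.16 | $1,169.05
6 | $1,169.05 | $77.90 | $618.08 | $628.87
7 | $628.87 | $77.90 | $697.00 | $9.77
8 | $9.77 | $77.90 | $87.67 | $0.00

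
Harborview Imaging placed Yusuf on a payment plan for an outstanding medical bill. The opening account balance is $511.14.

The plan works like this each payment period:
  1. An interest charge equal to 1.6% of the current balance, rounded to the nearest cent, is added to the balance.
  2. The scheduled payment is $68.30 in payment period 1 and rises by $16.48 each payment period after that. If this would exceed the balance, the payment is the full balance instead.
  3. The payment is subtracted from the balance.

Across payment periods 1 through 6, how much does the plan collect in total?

$540.14

# | Opening | Interest | Payment | End bal
1 | $511.14 | $8.18 | $68.30 | $451.02
2 | $451.02 | $7.22 | $84.78 | $373.46
3 | $373.46 | $5.98 | $101.26 | $278.18
4 | $278.18 | $4.45 | $117.74 | $164.89
5 | $164.89 | $2.64 | $134.22 | $33.31
6 | $33.31 | $0.53 | $33.84 | $0.00
Total paid: $540.14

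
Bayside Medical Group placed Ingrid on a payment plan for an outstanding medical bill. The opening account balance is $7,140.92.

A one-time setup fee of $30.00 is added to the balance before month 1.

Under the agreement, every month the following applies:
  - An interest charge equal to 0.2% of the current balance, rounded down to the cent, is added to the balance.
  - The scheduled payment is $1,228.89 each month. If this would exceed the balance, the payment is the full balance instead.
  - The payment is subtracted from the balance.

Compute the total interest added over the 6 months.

$49.48

# | Opening | Interest | Payment | End bal
1 | $7,170.92 | $14.34 | $1,228.89 | $5,956.37
2 | $5,956.37 | $11.91 | $1,228.89 | $4,739.39
3 | $4,739.39 | $9.47 | $1,228.89 | $3,519.97
4 | $3,519.97 | $7.03 | $1,228.89 | $2,298.11
5 | $2,298.11 | $4.59 | $1,228.89 | $1,073.81
6 | $1,073.81 | $2.14 | $1,075.95 | $0.00
Total interest: $14.34 + $11.91 + $9.47 + $7.03 + $4.59 + $2.14 = $49.48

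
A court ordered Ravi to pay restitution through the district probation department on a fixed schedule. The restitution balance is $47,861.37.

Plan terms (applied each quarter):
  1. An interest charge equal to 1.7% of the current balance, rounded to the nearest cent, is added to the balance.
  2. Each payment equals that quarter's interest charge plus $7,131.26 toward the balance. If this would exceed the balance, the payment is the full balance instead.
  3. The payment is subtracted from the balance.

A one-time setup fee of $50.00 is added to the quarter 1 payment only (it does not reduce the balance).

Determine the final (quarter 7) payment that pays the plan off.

Quarter 1: $47,861.37 +$813.64 interest = $48,675.01; pay $7,944.90 (+ $50.00 fee) → $40,730.11
Quarter 2: $40,730.11 +$692.41 interest = $41,422.52; pay $7,823.67 → $33,598.85
Quarter 3: $33,598.85 +$571.18 interest = $34,170.03; pay $7,702.44 → $26,467.59
Quarter 4: $26,467.59 +$449.95 interest = $26,917.54; pay $7,581.21 → $19,336.33
Quarter 5: $19,336.33 +$328.72 interest = $19,665.05; pay $7,459.98 → $12,205.07
Quarter 6: $12,205.07 +$207.49 interest = $12,412.56; pay $7,338.75 → $5,073.81
Quarter 7: $5,073.81 +$86.25 interest = $5,160.06; pay $5,160.06 → $0.00

$5,160.06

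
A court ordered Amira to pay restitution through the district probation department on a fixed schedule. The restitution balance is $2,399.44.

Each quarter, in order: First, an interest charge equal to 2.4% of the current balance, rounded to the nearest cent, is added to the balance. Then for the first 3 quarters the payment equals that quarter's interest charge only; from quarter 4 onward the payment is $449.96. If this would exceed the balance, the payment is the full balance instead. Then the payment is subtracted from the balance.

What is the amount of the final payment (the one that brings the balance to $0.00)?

Quarter 1: opening $2,399.44; interest $57.59 → $2,457.03; payment $57.59; balance $2,399.44
Quarter 2: opening $2,399.44; interest $57.59 → $2,457.03; payment $57.59; balance $2,399.44
Quarter 3: opening $2,399.44; interest $57.59 → $2,457.03; payment $57.59; balance $2,399.44
Quarter 4: opening $2,399.44; interest $57.59 → $2,457.03; payment $449.96; balance $2,007.07
Quarter 5: opening $2,007.07; interest $48.17 → $2,055.24; payment $449.96; balance $1,605.28
Quarter 6: opening $1,605.28; interest $38.53 → $1,643.81; payment $449.96; balance $1,193.85
Quarter 7: opening $1,193.85; interest $28.65 → $1,222.50; payment $449.96; balance $772.54
Quarter 8: opening $772.54; interest $18.54 → $791.08; payment $449.96; balance $341.12
Quarter 9: opening $341.12; interest $8.19 → $349.31; payment $349.31; balance $0.00

$349.31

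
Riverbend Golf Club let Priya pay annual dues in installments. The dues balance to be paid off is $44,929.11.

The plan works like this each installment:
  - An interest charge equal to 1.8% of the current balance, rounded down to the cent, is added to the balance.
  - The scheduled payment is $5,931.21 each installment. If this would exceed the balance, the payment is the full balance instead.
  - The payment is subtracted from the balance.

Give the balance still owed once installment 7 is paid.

$7,076.23

Installment 1: $44,929.11 +$808.72 interest = $45,737.83; pay $5,931.21 → $39,806.62
Installment 2: $39,806.62 +$716.51 interest = $40,523.13; pay $5,931.21 → $34,591.92
Installment 3: $34,591.92 +$622.65 interest = $35,214.57; pay $5,931.21 → $29,283.36
Installment 4: $29,283.36 +$527.10 interest = $29,810.46; pay $5,931.21 → $23,879.25
Installment 5: $23,879.25 +$429.82 interest = $24,309.07; pay $5,931.21 → $18,377.86
Installment 6: $18,377.86 +$330.80 interest = $18,708.66; pay $5,931.21 → $12,777.45
Installment 7: $12,777.45 +$229.99 interest = $13,007.44; pay $5,931.21 → $7,076.23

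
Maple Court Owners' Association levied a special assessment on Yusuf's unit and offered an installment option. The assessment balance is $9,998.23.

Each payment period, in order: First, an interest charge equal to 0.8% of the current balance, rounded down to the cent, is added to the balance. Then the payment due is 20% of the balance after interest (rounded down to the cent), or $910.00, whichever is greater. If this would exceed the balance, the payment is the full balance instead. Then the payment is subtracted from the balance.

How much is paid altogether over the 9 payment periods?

$10,335.09

# | Opening | Interest | Payment | End bal
1 | $9,998.23 | $79.98 | $2,015.64 | $8,062.57
2 | $8,062.57 | $64.50 | $1,625.41 | $6,501.66
3 | $6,501.66 | $52.01 | $1,310.73 | $5,242.94
4 | $5,242.94 | $41.94 | $1,056.97 | $4,227.91
5 | $4,227.91 | $33.82 | $910.00 | $3,351.73
6 | $3,351.73 | $26.81 | $910.00 | $2,468.54
7 | $2,468.54 | $19.74 | $910.00 | $1,578.28
8 | $1,578.28 | $12.62 | $910.00 | $680.90
9 | $680.90 | $5.44 | $686.34 | $0.00
Total paid: $10,335.09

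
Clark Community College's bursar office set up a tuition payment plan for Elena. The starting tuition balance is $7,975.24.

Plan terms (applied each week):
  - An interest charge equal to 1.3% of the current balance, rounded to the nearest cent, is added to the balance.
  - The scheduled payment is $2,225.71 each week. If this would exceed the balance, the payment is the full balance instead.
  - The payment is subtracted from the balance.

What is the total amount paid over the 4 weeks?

# | Opening | Interest | Payment | End bal
1 | $7,975.24 | $103.68 | $2,225.71 | $5,853.21
2 | $5,853.21 | $76.09 | $2,225.71 | $3,703.59
3 | $3,703.59 | $48.15 | $2,225.71 | $1,526.03
4 | $1,526.03 | $19.84 | $1,545.87 | $0.00
Total paid: $8,223.00

$8,223.00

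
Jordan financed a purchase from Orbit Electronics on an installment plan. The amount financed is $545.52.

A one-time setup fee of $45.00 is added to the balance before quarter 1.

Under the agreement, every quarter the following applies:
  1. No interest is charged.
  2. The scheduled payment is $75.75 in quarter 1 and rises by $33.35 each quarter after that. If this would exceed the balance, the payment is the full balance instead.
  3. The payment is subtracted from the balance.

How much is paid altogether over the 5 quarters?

# | Opening | Payment | End bal
1 | $590.52 | $75.75 | $514.77
2 | $514.77 | $109.10 | $405.67
3 | $405.67 | $142.45 | $263.22
4 | $263.22 | $175.80 | $87.42
5 | $87.42 | $87.42 | $0.00
Total paid: $590.52

$590.52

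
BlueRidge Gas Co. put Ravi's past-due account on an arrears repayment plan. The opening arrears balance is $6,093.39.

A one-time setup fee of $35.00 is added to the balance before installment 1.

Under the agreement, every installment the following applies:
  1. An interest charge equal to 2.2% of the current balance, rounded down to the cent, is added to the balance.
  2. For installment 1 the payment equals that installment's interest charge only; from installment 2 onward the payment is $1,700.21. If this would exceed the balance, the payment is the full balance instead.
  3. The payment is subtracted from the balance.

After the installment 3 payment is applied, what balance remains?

$2,963.17

Installment 1: opening $6,128.39; interest $134.82 → $6,263.21; payment $134.82; balance $6,128.39
Installment 2: opening $6,128.39; interest $134.82 → $6,263.21; payment $1,700.21; balance $4,563.00
Installment 3: opening $4,563.00; interest $100.38 → $4,663.38; payment $1,700.21; balance $2,963.17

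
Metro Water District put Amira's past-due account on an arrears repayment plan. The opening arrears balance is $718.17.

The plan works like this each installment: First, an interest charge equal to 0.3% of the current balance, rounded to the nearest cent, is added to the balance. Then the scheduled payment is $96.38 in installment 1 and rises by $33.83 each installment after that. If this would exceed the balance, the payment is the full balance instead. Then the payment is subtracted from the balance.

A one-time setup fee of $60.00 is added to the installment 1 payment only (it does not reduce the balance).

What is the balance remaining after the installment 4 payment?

$136.18

Installment 1: opening $718.17; interest $2.15 → $720.32; payment $96.38 (+ $60.00 fee); balance $623.94
Installment 2: opening $623.94; interest $1.87 → $625.81; payment $130.21; balance $495.60
Installment 3: opening $495.60; interest $1.49 → $497.09; payment $164.04; balance $333.05
Installment 4: opening $333.05; interest $1.00 → $334.05; payment $197.87; balance $136.18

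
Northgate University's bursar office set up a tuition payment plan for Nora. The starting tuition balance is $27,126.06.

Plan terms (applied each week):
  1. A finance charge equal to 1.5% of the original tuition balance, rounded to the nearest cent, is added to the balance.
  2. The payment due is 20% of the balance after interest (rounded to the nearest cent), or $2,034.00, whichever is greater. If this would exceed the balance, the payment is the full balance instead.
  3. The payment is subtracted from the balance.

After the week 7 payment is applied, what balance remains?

Week 1: $27,126.06 +$406.89 interest = $27,532.95; pay $5,506.59 → $22,026.36
Week 2: $22,026.36 +$406.89 interest = $22,433.25; pay $4,486.65 → $17,946.60
Week 3: $17,946.60 +$406.89 interest = $18,353.49; pay $3,670.70 → $14,682.79
Week 4: $14,682.79 +$406.89 interest = $15,089.68; pay $3,017.94 → $12,071.74
Week 5: $12,071.74 +$406.89 interest = $12,478.63; pay $2,495.73 → $9,982.90
Week 6: $9,982.90 +$406.89 interest = $10,389.79; pay $2,077.96 → $8,311.83
Week 7: $8,311.83 +$406.89 interest = $8,718.72; pay $2,034.00 → $6,684.72

$6,684.72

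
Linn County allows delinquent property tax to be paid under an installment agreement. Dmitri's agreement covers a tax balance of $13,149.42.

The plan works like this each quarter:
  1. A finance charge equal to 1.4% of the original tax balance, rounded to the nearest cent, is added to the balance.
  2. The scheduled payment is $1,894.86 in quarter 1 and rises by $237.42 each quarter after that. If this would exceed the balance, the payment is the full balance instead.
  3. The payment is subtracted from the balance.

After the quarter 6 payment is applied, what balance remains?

$0.00

Quarter 1: $13,149.42 +$184.09 interest = $13,333.51; pay $1,894.86 → $11,438.65
Quarter 2: $11,438.65 +$184.09 interest = $11,622.74; pay $2,132.28 → $9,490.46
Quarter 3: $9,490.46 +$184.09 interest = $9,674.55; pay $2,369.70 → $7,304.85
Quarter 4: $7,304.85 +$184.09 interest = $7,488.94; pay $2,607.12 → $4,881.82
Quarter 5: $4,881.82 +$184.09 interest = $5,065.91; pay $2,844.54 → $2,221.37
Quarter 6: $2,221.37 +$184.09 interest = $2,405.46; pay $2,405.46 → $0.00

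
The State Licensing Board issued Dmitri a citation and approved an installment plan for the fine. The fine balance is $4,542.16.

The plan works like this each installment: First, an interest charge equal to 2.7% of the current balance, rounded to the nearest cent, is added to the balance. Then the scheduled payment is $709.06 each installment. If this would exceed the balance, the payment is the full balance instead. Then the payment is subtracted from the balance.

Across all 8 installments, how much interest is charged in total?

Installment 1: opening $4,542.16; interest $122.64 → $4,664.80; payment $709.06; balance $3,955.74
Installment 2: opening $3,955.74; interest $106.80 → $4,062.54; payment $709.06; balance $3,353.48
Installment 3: opening $3,353.48; interest $90.54 → $3,444.02; payment $709.06; balance $2,734.96
Installment 4: opening $2,734.96; interest $73.84 → $2,808.80; payment $709.06; balance $2,099.74
Installment 5: opening $2,099.74; interest $56.69 → $2,156.43; payment $709.06; balance $1,447.37
Installment 6: opening $1,447.37; interest $39.08 → $1,486.45; payment $709.06; balance $777.39
Installment 7: opening $777.39; interest $20.99 → $798.38; payment $709.06; balance $89.32
Installment 8: opening $89.32; interest $2.41 → $91.73; payment $91.73; balance $0.00
Total interest: $122.64 + $106.80 + $90.54 + $73.84 + $56.69 + $39.08 + $20.99 + $2.41 = $512.99

$512.99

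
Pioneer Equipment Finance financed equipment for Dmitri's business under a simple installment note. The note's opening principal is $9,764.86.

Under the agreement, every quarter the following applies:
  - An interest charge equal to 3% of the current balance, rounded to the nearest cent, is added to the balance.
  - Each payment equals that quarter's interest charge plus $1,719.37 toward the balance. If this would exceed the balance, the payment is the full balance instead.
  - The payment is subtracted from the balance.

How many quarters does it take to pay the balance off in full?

Quarter 1: opening $9,764.86; interest $292.95 → $10,057.81; payment $2,012.32; balance $8,045.49
Quarter 2: opening $8,045.49; interest $241.36 → $8,286.85; payment $1,960.73; balance $6,326.12
Quarter 3: opening $6,326.12; interest $189.78 → $6,515.90; payment $1,909.15; balance $4,606.75
Quarter 4: opening $4,606.75; interest $138.20 → $4,744.95; payment $1,857.57; balance $2,887.38
Quarter 5: opening $2,887.38; interest $86.62 → $2,974.00; payment $1,805.99; balance $1,168.01
Quarter 6: opening $1,168.01; interest $35.04 → $1,203.05; payment $1,203.05; balance $0.00
Balance reaches $0.00 in quarter 6.

6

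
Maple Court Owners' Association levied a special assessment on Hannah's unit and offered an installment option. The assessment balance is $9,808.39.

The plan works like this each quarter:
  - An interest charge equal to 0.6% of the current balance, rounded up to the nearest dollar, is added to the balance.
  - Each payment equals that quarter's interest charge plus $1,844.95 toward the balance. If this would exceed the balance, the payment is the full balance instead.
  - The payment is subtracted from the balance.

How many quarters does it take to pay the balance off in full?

6

# | Opening | Interest | Payment | End bal
1 | $9,808.39 | $59.00 | $1,903.95 | $7,963.44
2 | $7,963.44 | $48.00 | $1,892.95 | $6,118.49
3 | $6,118.49 | $37.00 | $1,881.95 | $4,273.54
4 | $4,273.54 | $26.00 | $1,870.95 | $2,428.59
5 | $2,428.59 | $15.00 | $1,859.95 | $583.64
6 | $583.64 | $4.00 | $587.64 | $0.00
Balance reaches $0.00 in quarter 6.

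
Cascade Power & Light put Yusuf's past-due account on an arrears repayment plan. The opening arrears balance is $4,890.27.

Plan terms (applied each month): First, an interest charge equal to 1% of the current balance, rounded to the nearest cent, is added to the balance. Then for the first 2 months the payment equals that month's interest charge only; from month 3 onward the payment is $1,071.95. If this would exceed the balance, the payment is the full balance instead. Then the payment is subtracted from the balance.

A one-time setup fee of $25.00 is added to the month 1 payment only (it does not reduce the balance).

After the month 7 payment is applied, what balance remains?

Month 1: $4,890.27 +$48.90 interest = $4,939.17; pay $48.90 (+ $25.00 fee) → $4,890.27
Month 2: $4,890.27 +$48.90 interest = $4,939.17; pay $48.90 → $4,890.27
Month 3: $4,890.27 +$48.90 interest = $4,939.17; pay $1,071.95 → $3,867.22
Month 4: $3,867.22 +$38.67 interest = $3,905.89; pay $1,071.95 → $2,833.94
Month 5: $2,833.94 +$28.34 interest = $2,862.28; pay $1,071.95 → $1,790.33
Month 6: $1,790.33 +$17.90 interest = $1,808.23; pay $1,071.95 → $736.28
Month 7: $736.28 +$7.36 interest = $743.64; pay $743.64 → $0.00

$0.00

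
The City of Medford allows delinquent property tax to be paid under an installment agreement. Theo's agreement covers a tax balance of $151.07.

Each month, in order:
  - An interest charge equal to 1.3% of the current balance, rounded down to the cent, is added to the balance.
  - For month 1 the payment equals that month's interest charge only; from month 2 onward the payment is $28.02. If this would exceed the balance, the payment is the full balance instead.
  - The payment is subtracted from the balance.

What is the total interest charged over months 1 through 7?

# | Opening | Interest | Payment | End bal
1 | $151.07 | $1.96 | $1.96 | $151.07
2 | $151.07 | $1.96 | $28.02 | $125.01
3 | $125.01 | $1.62 | $28.02 | $98.61
4 | $98.61 | $1.28 | $28.02 | $71.87
5 | $71.87 | $0.93 | $28.02 | $44.78
6 | $44.78 | $0.58 | $28.02 | $17.34
7 | $17.34 | $0.22 | $17.56 | $0.00
Total interest: $1.96 + $1.96 + $1.62 + $1.28 + $0.93 + $0.58 + $0.22 = $8.55

$8.55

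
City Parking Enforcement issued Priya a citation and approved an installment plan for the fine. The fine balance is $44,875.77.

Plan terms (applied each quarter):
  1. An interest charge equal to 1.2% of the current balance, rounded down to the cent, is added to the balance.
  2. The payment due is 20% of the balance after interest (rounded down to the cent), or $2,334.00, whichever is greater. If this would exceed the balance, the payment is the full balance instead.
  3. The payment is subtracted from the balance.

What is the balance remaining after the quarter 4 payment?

$19,279.42

# | Opening | Interest | Payment | End bal
1 | $44,875.77 | $538.50 | $9,082.85 | $36,331.42
2 | $36,331.42 | $435.97 | $7,353.47 | $29,413.92
3 | $29,413.92 | $352.96 | $5,953.37 | $23,813.51
4 | $23,813.51 | $285.76 | $4,819.85 | $19,279.42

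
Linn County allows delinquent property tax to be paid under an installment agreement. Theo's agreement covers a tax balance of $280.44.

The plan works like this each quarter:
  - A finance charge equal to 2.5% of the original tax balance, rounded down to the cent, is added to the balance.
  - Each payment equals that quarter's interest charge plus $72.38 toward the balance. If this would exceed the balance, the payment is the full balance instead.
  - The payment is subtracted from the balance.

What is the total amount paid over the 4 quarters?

Quarter 1: opening $280.44; interest $7.01 → $287.45; payment $79.39; balance $208.06
Quarter 2: opening $208.06; interest $7.01 → $215.07; payment $79.39; balance $135.68
Quarter 3: opening $135.68; interest $7.01 → $142.69; payment $79.39; balance $63.30
Quarter 4: opening $63.30; interest $7.01 → $70.31; payment $70.31; balance $0.00
Total paid: $308.48

$308.48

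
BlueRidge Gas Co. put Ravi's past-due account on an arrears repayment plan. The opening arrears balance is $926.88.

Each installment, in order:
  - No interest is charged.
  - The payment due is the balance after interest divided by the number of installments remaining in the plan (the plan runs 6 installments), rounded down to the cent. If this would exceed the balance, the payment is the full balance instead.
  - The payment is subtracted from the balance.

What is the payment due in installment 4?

Installment 1: opening $926.88; payment $154.48; balance $772.40
Installment 2: opening $772.40; payment $154.48; balance $617.92
Installment 3: opening $617.92; payment $154.48; balance $463.44
Installment 4: opening $463.44; payment $154.48; balance $308.96

$154.48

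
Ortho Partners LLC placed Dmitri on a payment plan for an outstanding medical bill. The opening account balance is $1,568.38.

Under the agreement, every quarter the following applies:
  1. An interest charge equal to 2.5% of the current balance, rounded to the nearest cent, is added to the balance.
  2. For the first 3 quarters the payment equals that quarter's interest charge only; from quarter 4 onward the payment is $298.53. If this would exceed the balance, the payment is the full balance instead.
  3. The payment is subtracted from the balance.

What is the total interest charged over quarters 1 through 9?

$252.34

Quarter 1: opening $1,568.38; interest $39.21 → $1,607.59; payment $39.21; balance $1,568.38
Quarter 2: opening $1,568.38; interest $39.21 → $1,607.59; payment $39.21; balance $1,568.38
Quarter 3: opening $1,568.38; interest $39.21 → $1,607.59; payment $39.21; balance $1,568.38
Quarter 4: opening $1,568.38; interest $39.21 → $1,607.59; payment $298.53; balance $1,309.06
Quarter 5: opening $1,309.06; interest $32.73 → $1,341.79; payment $298.53; balance $1,043.26
Quarter 6: opening $1,043.26; interest $26.08 → $1,069.34; payment $298.53; balance $770.81
Quarter 7: opening $770.81; interest $19.27 → $790.08; payment $298.53; balance $491.55
Quarter 8: opening $491.55; interest $12.29 → $503.84; payment $298.53; balance $205.31
Quarter 9: opening $205.31; interest $5.13 → $210.44; payment $210.44; balance $0.00
Total interest: $39.21 + $39.21 + $39.21 + $39.21 + $32.73 + $26.08 + $19.27 + $12.29 + $5.13 = $252.34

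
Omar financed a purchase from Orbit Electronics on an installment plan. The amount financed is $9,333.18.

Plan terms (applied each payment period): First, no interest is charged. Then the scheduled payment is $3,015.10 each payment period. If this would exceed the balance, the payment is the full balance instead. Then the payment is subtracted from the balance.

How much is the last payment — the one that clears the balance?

$287.88

# | Opening | Payment | End bal
1 | $9,333.18 | $3,015.10 | $6,318.08
2 | $6,318.08 | $3,015.10 | $3,302.98
3 | $3,302.98 | $3,015.10 | $287.88
4 | $287.88 | $287.88 | $0.00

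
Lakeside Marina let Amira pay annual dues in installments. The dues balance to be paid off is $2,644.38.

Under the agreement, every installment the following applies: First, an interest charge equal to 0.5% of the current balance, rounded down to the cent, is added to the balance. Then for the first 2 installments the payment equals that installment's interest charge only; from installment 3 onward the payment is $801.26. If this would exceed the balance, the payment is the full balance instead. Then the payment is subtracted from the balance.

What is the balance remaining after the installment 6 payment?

Installment 1: $2,644.38 +$13.22 interest = $2,657.60; pay $13.22 → $2,644.38
Installment 2: $2,644.38 +$13.22 interest = $2,657.60; pay $13.22 → $2,644.38
Installment 3: $2,644.38 +$13.22 interest = $2,657.60; pay $801.26 → $1,856.34
Installment 4: $1,856.34 +$9.28 interest = $1,865.62; pay $801.26 → $1,064.36
Installment 5: $1,064.36 +$5.32 interest = $1,069.68; pay $801.26 → $268.42
Installment 6: $268.42 +$1.34 interest = $269.76; pay $269.76 → $0.00

$0.00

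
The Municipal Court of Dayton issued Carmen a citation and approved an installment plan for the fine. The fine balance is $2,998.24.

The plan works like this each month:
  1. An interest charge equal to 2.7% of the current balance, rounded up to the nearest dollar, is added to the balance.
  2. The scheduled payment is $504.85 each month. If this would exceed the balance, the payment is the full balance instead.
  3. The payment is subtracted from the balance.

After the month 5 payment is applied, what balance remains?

$762.99

Month 1: $2,998.24 +$81.00 interest = $3,079.24; pay $504.85 → $2,574.39
Month 2: $2,574.39 +$70.00 interest = $2,644.39; pay $504.85 → $2,139.54
Month 3: $2,139.54 +$58.00 interest = $2,197.54; pay $504.85 → $1,692.69
Month 4: $1,692.69 +$46.00 interest = $1,738.69; pay $504.85 → $1,233.84
Month 5: $1,233.84 +$34.00 interest = $1,267.84; pay $504.85 → $762.99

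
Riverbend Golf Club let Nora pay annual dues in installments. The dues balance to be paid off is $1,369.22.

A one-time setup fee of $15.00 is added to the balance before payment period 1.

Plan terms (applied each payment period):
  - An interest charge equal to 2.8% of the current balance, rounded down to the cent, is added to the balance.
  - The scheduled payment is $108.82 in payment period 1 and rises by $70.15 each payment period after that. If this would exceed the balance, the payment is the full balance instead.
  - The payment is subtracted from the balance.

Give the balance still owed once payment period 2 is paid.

$1,171.97

# | Opening | Interest | Payment | End bal
1 | $1,384.22 | $38.75 | $108.82 | $1,314.15
2 | $1,314.15 | $36.79 | $178.97 | $1,171.97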